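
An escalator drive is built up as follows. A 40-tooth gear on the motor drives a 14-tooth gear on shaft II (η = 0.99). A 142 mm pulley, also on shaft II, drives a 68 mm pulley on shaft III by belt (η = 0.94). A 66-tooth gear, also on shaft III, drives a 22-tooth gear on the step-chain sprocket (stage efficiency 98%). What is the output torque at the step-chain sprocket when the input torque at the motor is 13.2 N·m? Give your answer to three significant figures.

0.673 N·m

gear mesh 14/40 = 0.35 → τ = 13.2·0.35·0.99 = 4.5738 N·m
belt 68/142 = 0.47887 → τ = 4.5738·0.47887·0.94 = 2.0589 N·m
gear mesh 22/66 = 0.33333 → τ = 2.0589·0.33333·0.98 = 0.67256 N·m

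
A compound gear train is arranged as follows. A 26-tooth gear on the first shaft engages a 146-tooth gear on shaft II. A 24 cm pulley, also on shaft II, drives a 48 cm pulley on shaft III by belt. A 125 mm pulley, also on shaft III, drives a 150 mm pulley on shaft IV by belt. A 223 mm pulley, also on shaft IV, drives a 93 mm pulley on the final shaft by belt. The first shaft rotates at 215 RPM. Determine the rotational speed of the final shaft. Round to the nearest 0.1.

38.3 RPM

the first shaft → shaft II (gear mesh, 146/26): 215 ÷ 5.6154 = 38.288 RPM
shaft II → shaft III (belt, 48/24): 38.288 ÷ 2 = 19.144 RPM
shaft III → shaft IV (belt, 150/125): 19.144 ÷ 1.2 = 15.953 RPM
shaft IV → the final shaft (belt, 93/223): 15.953 ÷ 0.41704 = 38.253 RPM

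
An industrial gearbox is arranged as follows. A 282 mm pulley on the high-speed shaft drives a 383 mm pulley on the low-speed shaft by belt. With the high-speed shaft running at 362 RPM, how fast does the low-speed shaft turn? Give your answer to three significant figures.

267 RPM

the high-speed shaft → the low-speed shaft (belt, 383/282): 362 ÷ 1.3582 = 266.54 RPM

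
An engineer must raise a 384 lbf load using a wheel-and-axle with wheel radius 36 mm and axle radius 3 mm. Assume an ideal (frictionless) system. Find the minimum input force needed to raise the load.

32 lbf

Wheel-and-axle MA = R/r = 36/3 = 12.
Effort = load / MA = 384 / 12 = 32 lbf.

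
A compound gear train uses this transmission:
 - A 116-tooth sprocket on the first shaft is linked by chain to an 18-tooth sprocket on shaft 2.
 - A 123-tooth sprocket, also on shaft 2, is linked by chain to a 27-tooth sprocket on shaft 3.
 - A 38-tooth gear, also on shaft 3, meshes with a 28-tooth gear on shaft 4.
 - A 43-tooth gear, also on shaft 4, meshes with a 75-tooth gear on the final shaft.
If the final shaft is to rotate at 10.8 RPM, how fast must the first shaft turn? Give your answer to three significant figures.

0.473 RPM

Overall ratio R = 0.15517 × 0.21951 × 0.73684 × 1.7442 = 0.043776.
Required input speed = output speed × R = 10.8 × 0.043776 = 0.47279 RPM.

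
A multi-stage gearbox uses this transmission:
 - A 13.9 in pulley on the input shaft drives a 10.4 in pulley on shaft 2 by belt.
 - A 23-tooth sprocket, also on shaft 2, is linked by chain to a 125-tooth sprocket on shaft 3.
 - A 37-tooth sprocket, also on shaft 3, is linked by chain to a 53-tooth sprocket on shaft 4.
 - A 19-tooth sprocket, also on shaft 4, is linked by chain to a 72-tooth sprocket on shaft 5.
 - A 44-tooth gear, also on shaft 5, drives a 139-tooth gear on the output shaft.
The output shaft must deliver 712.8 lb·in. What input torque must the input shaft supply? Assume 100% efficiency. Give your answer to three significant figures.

Overall ratio R = 0.7482 × 5.4348 × 1.4324 × 3.7895 × 3.1591 = 69.729.
Input torque = output torque / R = 712.8 / 69.729 = 10.222 lb·in.

10.2 lb·in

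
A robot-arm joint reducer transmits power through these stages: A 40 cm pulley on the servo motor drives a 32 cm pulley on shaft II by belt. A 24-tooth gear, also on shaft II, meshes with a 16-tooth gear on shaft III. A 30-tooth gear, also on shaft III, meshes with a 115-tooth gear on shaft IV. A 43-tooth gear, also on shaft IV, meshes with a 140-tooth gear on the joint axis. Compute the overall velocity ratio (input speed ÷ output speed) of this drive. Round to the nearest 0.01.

Each stage contributes driven/driver: belt 32/40 = 0.8, gear mesh 16/24 = 0.66667, gear mesh 115/30 = 3.8333, gear mesh 140/43 = 3.2558.
Overall: 0.8 × 0.66667 × 3.8333 × 3.2558 = 6.6563.

6.66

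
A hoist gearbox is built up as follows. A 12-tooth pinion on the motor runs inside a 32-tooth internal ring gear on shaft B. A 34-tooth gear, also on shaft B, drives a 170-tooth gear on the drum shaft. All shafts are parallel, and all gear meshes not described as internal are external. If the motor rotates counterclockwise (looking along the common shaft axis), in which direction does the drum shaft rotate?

clockwise

the motor → shaft B: internal mesh, same direction → CCW.
shaft B → the drum shaft: external mesh, 1 reversal → CW.
1 reversal in total — an odd number — so the drum shaft turns opposite to the motor.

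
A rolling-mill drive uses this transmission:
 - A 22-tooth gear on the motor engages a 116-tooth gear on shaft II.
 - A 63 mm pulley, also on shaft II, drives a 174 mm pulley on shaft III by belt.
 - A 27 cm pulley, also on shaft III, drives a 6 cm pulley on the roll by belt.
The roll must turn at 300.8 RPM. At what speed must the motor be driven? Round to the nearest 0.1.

Overall ratio R = 5.2727 × 2.7619 × 0.22222 = 3.2362.
Required input speed = output speed × R = 300.8 × 3.2362 = 973.44 RPM.

973.4 RPM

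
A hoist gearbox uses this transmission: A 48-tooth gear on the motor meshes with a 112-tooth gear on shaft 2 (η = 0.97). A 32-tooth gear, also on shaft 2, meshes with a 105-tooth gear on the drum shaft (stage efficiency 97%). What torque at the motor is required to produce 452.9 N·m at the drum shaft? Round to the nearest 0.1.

Overall ratio R = 2.3333 × 3.2812 = 7.6562; overall efficiency η = 0.97 × 0.97 = 0.9409.
Input torque = output torque / (R × η) = 452.9 / (7.6562 × 0.9409) = 62.87 N·m.

62.9 N·m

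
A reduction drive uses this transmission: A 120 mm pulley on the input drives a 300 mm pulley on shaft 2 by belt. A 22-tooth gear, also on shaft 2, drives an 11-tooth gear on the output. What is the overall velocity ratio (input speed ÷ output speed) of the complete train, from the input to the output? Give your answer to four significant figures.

1.250

Each stage contributes driven/driver: belt 300/120 = 2.5, gear mesh 11/22 = 0.5.
Overall: 2.5 × 0.5 = 1.25.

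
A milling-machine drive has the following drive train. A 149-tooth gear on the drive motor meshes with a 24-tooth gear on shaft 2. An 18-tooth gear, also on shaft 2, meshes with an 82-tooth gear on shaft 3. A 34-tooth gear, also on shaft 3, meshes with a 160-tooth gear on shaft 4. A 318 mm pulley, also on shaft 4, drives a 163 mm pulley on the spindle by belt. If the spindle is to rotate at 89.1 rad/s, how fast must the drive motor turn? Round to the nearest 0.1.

157.7 rad/s

Overall ratio R = 0.16107 × 4.5556 × 4.7059 × 0.51258 = 1.77.
Required input speed = output speed × R = 89.1 × 1.77 = 157.71 rad/s.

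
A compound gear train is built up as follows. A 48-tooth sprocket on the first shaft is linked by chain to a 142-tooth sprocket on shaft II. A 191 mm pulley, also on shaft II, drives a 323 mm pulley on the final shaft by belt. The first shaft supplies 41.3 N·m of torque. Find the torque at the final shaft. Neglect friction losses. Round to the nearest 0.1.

206.6 N·m

Chain: ratio = 142/48 = 2.9583; torque at shaft II = 41.3 × 2.9583 = 122.18 N·m.
Belt: ratio = 323/191 = 1.6911; torque at the final shaft = 122.18 × 1.6911 = 206.62 N·m.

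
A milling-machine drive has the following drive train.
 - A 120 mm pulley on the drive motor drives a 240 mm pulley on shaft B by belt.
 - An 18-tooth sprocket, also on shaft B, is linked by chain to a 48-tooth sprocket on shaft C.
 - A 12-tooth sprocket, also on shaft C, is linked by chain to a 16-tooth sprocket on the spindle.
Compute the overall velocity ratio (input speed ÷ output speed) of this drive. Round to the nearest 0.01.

Each stage contributes driven/driver: belt 240/120 = 2, chain 48/18 = 2.6667, chain 16/12 = 1.3333.
Overall: 2 × 2.6667 × 1.3333 = 7.1111.

7.11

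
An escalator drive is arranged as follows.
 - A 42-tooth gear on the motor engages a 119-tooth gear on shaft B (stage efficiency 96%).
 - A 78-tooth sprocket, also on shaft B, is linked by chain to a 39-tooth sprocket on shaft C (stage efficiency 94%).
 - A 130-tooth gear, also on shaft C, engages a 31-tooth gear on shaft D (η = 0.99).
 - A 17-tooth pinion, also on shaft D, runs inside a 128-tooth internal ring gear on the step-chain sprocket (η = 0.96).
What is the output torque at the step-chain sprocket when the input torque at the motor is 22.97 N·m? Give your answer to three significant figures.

Gear mesh: ratio = 119/42 = 2.8333; torque at shaft B = 22.97 × 2.8333 × 0.96 = 62.478 N·m.
Chain: ratio = 39/78 = 0.5; torque at shaft C = 62.478 × 0.5 × 0.94 = 29.365 N·m.
Gear mesh: ratio = 31/130 = 0.23846; torque at shaft D = 29.365 × 0.23846 × 0.99 = 6.9324 N·m.
Internal gear: ratio = 128/17 = 7.5294; torque at the step-chain sprocket = 6.9324 × 7.5294 × 0.96 = 50.109 N·m.

50.1 N·m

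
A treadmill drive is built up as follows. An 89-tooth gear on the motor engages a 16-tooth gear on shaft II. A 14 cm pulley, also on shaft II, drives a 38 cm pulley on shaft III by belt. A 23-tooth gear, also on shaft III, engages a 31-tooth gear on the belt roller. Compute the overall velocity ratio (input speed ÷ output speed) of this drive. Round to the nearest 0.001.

0.658

Each stage contributes driven/driver: gear mesh 16/89 = 0.17978, belt 38/14 = 2.7143, gear mesh 31/23 = 1.3478.
Overall: 0.17978 × 2.7143 × 1.3478 = 0.65769.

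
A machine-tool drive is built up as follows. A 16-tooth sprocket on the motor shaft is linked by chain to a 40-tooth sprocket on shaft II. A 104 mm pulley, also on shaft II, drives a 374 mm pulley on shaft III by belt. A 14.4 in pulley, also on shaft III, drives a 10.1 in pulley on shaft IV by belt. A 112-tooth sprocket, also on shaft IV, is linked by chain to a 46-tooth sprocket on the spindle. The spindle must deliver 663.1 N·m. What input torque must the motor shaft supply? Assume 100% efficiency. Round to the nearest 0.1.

Overall ratio R = 2.5 × 3.5962 × 0.70139 × 0.41071 = 2.5899.
Input torque = output torque / R = 663.1 / 2.5899 = 256.04 N·m.

256.0 N·m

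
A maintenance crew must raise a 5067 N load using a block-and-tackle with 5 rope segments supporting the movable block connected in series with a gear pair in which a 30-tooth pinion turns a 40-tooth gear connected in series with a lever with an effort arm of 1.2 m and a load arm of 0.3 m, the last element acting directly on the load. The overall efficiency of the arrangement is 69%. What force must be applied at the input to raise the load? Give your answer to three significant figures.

Block-and-tackle MA = number of supporting rope parts = 5.
Gear pair MA = 40/30 = 1.3333.
Lever MA = effort arm / load arm = 1.2/0.3 = 4.
Combined ideal MA = 5 × 1.3333 × 4 = 26.667.
Actual MA = 26.667 × 0.69 = 18.4.
Effort = load / actual MA = 5067 / 18.4 = 275.38 N.

275 N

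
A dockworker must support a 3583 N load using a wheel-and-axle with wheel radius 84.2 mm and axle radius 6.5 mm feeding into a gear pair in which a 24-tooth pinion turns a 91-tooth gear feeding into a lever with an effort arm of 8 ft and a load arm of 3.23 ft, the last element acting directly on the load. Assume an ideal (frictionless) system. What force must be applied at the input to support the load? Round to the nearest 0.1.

29.5 N

Wheel-and-axle MA = R/r = 84.2/6.5 = 12.954.
Gear pair MA = 91/24 = 3.7917.
Lever MA = effort arm / load arm = 8/3.23 = 2.4768.
Combined ideal MA = 12.954 × 3.7917 × 2.4768 = 121.65.
Effort = load / MA = 3583 / 121.65 = 29.453 N.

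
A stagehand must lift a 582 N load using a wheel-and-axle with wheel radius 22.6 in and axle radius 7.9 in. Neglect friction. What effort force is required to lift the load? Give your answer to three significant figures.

203 N

Wheel-and-axle MA = R/r = 22.6/7.9 = 2.8608.
Effort = load / MA = 582 / 2.8608 = 203.44 N.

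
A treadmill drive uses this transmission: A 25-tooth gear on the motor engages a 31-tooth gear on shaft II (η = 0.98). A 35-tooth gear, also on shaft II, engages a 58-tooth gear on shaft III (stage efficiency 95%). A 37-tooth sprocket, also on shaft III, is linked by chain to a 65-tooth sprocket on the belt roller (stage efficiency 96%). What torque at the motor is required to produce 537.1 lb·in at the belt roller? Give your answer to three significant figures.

Overall ratio R = 1.24 × 1.6571 × 1.7568 = 3.6099; overall efficiency η = 0.98 × 0.95 × 0.96 = 0.8938.
Input torque = output torque / (R × η) = 537.1 / (3.6099 × 0.8938) = 166.47 lb·in.

166 lb·in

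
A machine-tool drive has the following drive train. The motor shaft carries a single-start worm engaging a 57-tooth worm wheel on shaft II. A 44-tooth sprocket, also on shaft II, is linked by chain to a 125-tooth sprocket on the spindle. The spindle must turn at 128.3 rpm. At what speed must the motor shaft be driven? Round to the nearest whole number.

20776 rpm

Overall ratio R = 57 × 2.8409 = 161.93.
Required input speed = output speed × R = 128.3 × 161.93 = 20776 rpm.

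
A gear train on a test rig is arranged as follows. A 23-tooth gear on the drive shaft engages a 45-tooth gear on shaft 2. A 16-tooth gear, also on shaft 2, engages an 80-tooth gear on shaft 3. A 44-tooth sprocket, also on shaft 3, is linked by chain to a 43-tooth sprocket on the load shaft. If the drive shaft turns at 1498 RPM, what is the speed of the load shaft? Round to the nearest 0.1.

156.7 RPM

gear mesh 45/23 = 1.9565 → 1498/1.9565 = 765.64 RPM
gear mesh 80/16 = 5 → 765.64/5 = 153.13 RPM
chain 43/44 = 0.97727 → 153.13/0.97727 = 156.69 RPM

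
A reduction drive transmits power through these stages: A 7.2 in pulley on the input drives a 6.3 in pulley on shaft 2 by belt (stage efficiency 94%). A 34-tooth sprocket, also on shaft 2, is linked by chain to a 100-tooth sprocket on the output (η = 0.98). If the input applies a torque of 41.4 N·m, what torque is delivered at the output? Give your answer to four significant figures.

belt 6.3/7.2 = 0.875 → τ = 41.4·0.875·0.94 = 34.051 N·m
chain 100/34 = 2.9412 → τ = 34.051·2.9412·0.98 = 98.148 N·m

98.15 N·m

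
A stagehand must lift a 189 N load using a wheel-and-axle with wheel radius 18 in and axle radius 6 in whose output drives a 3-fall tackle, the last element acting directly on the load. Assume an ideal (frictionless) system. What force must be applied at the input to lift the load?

21 N

Wheel-and-axle MA = R/r = 18/6 = 3.
Block-and-tackle MA = number of supporting rope parts = 3.
Combined ideal MA = 3 × 3 = 9.
Effort = load / MA = 189 / 9 = 21 N.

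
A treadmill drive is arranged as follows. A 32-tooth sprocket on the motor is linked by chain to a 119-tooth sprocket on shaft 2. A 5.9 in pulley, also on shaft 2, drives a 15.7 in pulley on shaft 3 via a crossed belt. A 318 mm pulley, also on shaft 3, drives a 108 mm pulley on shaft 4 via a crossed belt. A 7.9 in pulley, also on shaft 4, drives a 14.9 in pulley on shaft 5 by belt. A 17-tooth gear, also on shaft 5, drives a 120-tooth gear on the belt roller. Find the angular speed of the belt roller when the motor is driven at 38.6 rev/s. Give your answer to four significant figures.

chain 119/32 = 3.7188 → 38.6/3.7188 = 10.38 rev/s
belt 15.7/5.9 = 2.661 → 10.38/2.661 = 3.9007 rev/s
belt 108/318 = 0.33962 → 3.9007/0.33962 = 11.485 rev/s
belt 14.9/7.9 = 1.8861 → 11.485/1.8861 = 6.0896 rev/s
gear mesh 120/17 = 7.0588 → 6.0896/7.0588 = 0.86269 rev/s

0.8627 rev/s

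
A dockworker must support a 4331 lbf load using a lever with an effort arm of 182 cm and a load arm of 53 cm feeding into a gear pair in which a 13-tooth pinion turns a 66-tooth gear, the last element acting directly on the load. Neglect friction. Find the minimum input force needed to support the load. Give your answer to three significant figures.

248 lbf

Lever MA = effort arm / load arm = 182/53 = 3.434.
Gear pair MA = 66/13 = 5.0769.
Combined ideal MA = 3.434 × 5.0769 = 17.434.
Effort = load / MA = 4331 / 17.434 = 248.42 lbf.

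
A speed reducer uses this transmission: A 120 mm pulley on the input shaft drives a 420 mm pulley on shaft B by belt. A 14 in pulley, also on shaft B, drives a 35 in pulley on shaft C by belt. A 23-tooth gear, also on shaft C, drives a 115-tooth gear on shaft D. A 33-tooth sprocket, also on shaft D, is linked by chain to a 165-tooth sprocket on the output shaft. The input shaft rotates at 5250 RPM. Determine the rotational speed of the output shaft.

Belt: ratio = 420/120 = 3.5, so shaft B turns at 5250 / 3.5 = 1500 RPM.
Belt: ratio = 35/14 = 2.5, so shaft C turns at 1500 / 2.5 = 600 RPM.
Gear mesh: ratio = 115/23 = 5, so shaft D turns at 600 / 5 = 120 RPM.
Chain: ratio = 165/33 = 5, so the output shaft turns at 120 / 5 = 24 RPM.

24 RPM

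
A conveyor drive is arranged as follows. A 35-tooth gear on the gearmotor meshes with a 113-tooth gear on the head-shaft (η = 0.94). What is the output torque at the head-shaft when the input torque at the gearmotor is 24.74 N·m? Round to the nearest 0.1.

75.1 N·m

After the gear mesh (113/35): 24.74 × 3.2286 × 0.94 = 75.082 N·m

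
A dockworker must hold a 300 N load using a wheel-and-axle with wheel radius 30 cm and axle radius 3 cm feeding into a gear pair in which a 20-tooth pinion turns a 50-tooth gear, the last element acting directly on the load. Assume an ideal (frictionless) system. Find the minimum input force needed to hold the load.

12 N

Wheel-and-axle MA = R/r = 30/3 = 10.
Gear pair MA = 50/20 = 2.5.
Combined ideal MA = 10 × 2.5 = 25.
Effort = load / MA = 300 / 25 = 12 N.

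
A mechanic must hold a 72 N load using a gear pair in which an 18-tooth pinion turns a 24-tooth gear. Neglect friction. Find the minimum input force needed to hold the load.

Gear pair MA = 24/18 = 1.3333.
Effort = load / MA = 72 / 1.3333 = 54 N.

54 N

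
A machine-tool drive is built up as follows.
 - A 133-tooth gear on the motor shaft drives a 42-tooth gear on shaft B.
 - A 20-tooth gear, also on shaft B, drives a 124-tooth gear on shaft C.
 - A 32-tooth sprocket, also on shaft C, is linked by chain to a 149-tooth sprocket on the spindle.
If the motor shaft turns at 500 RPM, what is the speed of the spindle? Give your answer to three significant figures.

the motor shaft → shaft B (gear mesh, 42/133): 500 ÷ 0.31579 = 1583.3 RPM
shaft B → shaft C (gear mesh, 124/20): 1583.3 ÷ 6.2 = 255.38 RPM
shaft C → the spindle (chain, 149/32): 255.38 ÷ 4.6562 = 54.846 RPM

54.8 RPM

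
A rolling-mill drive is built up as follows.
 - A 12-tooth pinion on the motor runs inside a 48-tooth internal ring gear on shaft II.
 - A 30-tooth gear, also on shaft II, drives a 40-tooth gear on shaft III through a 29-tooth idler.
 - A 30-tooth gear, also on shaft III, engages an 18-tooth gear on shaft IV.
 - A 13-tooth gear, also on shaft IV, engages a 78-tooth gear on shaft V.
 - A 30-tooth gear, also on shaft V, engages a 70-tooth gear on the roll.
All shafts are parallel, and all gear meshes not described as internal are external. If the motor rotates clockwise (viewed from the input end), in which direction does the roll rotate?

counterclockwise

the motor → shaft II: internal mesh, same direction → CW.
shaft II → shaft III: driver → idler → driven is 2 external meshes, 2 reversals → CW.
shaft III → shaft IV: external mesh, 1 reversal → CCW.
shaft IV → shaft V: external mesh, 1 reversal → CW.
shaft V → the roll: external mesh, 1 reversal → CCW.
5 reversals in total — an odd number — so the roll turns opposite to the motor.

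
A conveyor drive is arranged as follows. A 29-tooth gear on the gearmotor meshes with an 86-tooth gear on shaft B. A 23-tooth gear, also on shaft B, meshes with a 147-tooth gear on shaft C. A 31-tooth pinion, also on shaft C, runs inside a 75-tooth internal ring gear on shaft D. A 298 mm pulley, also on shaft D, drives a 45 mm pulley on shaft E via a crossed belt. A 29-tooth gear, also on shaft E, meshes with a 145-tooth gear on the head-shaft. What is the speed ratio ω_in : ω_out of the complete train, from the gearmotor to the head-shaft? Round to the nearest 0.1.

34.6

Each stage contributes driven/driver: gear mesh 86/29 = 2.9655, gear mesh 147/23 = 6.3913, internal gear 75/31 = 2.4194, belt 45/298 = 0.15101, gear mesh 145/29 = 5.
Overall: 2.9655 × 6.3913 × 2.4194 × 0.15101 × 5 = 34.622.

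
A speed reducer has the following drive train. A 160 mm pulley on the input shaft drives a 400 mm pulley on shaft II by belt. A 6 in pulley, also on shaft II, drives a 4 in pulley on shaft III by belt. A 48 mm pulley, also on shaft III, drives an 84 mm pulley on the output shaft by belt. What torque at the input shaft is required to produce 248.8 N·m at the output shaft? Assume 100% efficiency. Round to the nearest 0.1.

85.3 N·m

Overall ratio R = 2.5 × 0.66667 × 1.75 = 2.9167.
Input torque = output torque / R = 248.8 / 2.9167 = 85.303 N·m.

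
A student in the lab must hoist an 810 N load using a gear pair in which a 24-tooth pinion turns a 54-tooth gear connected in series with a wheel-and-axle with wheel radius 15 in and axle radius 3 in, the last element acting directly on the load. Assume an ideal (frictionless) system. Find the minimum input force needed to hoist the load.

72 N

Gear pair MA = 54/24 = 2.25.
Wheel-and-axle MA = R/r = 15/3 = 5.
Combined ideal MA = 2.25 × 5 = 11.25.
Effort = load / MA = 810 / 11.25 = 72 N.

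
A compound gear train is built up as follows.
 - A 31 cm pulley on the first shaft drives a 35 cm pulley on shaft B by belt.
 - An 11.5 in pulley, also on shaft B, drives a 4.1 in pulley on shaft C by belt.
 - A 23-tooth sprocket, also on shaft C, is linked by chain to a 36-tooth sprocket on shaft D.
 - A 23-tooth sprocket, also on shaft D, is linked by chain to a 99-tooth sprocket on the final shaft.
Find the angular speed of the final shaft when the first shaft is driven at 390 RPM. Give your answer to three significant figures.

Belt: ratio = 35/31 = 1.129, so shaft B turns at 390 / 1.129 = 345.43 RPM.
Belt: ratio = 4.1/11.5 = 0.35652, so shaft C turns at 345.43 / 0.35652 = 968.89 RPM.
Chain: ratio = 36/23 = 1.5652, so shaft D turns at 968.89 / 1.5652 = 619.01 RPM.
Chain: ratio = 99/23 = 4.3043, so the final shaft turns at 619.01 / 4.3043 = 143.81 RPM.

144 RPM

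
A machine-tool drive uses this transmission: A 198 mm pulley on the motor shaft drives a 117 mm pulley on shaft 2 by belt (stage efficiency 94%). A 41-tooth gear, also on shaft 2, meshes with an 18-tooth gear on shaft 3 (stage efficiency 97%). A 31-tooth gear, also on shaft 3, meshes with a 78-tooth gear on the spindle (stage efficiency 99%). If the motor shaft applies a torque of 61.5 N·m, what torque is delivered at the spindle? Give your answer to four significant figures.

belt 117/198 = 0.59091 → τ = 61.5·0.59091·0.94 = 34.16 N·m
gear mesh 18/41 = 0.43902 → τ = 34.16·0.43902·0.97 = 14.547 N·m
gear mesh 78/31 = 2.5161 → τ = 14.547·2.5161·0.99 = 36.237 N·m

36.24 N·m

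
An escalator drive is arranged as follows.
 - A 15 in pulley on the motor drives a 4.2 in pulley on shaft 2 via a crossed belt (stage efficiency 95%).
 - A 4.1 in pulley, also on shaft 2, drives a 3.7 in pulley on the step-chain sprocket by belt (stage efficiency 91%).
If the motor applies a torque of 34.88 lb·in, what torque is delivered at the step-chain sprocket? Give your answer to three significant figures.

belt 4.2/15 = 0.28 → τ = 34.88·0.28·0.95 = 9.2781 lb·in
belt 3.7/4.1 = 0.90244 → τ = 9.2781·0.90244·0.91 = 7.6193 lb·in

7.62 lb·in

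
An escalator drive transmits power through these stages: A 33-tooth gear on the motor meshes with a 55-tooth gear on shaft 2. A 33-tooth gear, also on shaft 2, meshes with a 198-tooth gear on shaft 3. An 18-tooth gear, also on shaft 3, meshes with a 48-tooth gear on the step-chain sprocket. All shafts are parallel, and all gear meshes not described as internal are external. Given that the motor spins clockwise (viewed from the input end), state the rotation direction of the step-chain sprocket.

the motor → shaft 2: external mesh, 1 reversal → CCW.
shaft 2 → shaft 3: external mesh, 1 reversal → CW.
shaft 3 → the step-chain sprocket: external mesh, 1 reversal → CCW.
3 reversals in total — an odd number — so the step-chain sprocket turns opposite to the motor.

counterclockwise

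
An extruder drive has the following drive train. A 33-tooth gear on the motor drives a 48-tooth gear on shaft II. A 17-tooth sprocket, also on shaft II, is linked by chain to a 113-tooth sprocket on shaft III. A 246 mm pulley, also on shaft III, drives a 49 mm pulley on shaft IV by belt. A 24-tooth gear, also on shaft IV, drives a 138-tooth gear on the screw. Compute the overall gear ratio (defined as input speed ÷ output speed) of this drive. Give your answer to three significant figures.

Each stage contributes driven/driver: gear mesh 48/33 = 1.4545, chain 113/17 = 6.6471, belt 49/246 = 0.19919, gear mesh 138/24 = 5.75.
Overall: 1.4545 × 6.6471 × 0.19919 × 5.75 = 11.074.

11.1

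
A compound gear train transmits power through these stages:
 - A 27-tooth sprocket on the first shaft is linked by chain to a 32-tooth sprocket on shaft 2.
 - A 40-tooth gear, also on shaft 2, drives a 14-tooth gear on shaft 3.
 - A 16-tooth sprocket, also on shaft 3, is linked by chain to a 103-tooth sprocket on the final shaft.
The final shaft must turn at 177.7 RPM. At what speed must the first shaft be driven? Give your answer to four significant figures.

Overall ratio R = 1.1852 × 0.35 × 6.4375 = 2.6704.
Required input speed = output speed × R = 177.7 × 2.6704 = 474.52 RPM.

474.5 RPM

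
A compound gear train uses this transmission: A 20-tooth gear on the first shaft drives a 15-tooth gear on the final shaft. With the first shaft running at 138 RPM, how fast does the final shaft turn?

the first shaft → the final shaft (gear mesh, 15/20): 138 ÷ 0.75 = 184 RPM

184 RPM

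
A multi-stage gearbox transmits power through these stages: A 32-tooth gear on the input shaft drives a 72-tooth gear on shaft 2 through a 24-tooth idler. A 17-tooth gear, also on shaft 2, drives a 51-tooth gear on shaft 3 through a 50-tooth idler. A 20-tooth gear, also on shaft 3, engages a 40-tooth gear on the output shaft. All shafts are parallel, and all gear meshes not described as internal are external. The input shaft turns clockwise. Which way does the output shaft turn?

anticlockwise

the input shaft → shaft 2: driver → idler → driven is 2 external meshes, 2 reversals → CW.
shaft 2 → shaft 3: driver → idler → driven is 2 external meshes, 2 reversals → CW.
shaft 3 → the output shaft: external mesh, 1 reversal → CCW.
5 reversals in total — an odd number — so the output shaft turns opposite to the input shaft.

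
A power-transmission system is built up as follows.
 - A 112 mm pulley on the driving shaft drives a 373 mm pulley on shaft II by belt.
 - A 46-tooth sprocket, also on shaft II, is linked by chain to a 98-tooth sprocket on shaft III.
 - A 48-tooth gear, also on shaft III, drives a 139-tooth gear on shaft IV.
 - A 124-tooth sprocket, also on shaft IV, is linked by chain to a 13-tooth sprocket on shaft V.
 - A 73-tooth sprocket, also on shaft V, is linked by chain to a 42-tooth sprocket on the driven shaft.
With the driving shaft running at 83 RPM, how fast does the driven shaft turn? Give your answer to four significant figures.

66.97 RPM

belt 373/112 = 3.3304 → 83/3.3304 = 24.922 RPM
chain 98/46 = 2.1304 → 24.922/2.1304 = 11.698 RPM
gear mesh 139/48 = 2.8958 → 11.698/2.8958 = 4.0397 RPM
chain 13/124 = 0.10484 → 4.0397/0.10484 = 38.532 RPM
chain 42/73 = 0.57534 → 38.532/0.57534 = 66.973 RPM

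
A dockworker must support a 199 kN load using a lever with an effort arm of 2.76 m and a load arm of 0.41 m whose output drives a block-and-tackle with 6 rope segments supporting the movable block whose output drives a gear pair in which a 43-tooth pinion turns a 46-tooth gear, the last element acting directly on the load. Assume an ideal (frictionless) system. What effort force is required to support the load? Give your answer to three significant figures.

Lever MA = effort arm / load arm = 2.76/0.41 = 6.7317.
Block-and-tackle MA = number of supporting rope parts = 6.
Gear pair MA = 46/43 = 1.0698.
Combined ideal MA = 6.7317 × 6 × 1.0698 = 43.208.
Effort = load / MA = 199 / 43.208 = 4.6056 kN.

4.61 kN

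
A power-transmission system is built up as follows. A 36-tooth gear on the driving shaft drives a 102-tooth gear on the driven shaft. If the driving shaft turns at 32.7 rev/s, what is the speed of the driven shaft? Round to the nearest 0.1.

11.5 rev/s

Gear mesh: ratio = 102/36 = 2.8333, so the driven shaft turns at 32.7 / 2.8333 = 11.541 rev/s.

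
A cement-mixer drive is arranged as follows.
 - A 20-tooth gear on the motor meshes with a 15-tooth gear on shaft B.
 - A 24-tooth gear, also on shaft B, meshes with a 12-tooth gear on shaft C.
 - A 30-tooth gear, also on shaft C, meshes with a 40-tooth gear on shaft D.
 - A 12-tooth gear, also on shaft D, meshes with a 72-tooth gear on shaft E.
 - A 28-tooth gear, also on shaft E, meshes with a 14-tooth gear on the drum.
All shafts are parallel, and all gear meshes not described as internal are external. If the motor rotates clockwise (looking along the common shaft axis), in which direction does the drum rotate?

counterclockwise

the motor → shaft B: external mesh, 1 reversal → CCW.
shaft B → shaft C: external mesh, 1 reversal → CW.
shaft C → shaft D: external mesh, 1 reversal → CCW.
shaft D → shaft E: external mesh, 1 reversal → CW.
shaft E → the drum: external mesh, 1 reversal → CCW.
5 reversals in total — an odd number — so the drum turns opposite to the motor.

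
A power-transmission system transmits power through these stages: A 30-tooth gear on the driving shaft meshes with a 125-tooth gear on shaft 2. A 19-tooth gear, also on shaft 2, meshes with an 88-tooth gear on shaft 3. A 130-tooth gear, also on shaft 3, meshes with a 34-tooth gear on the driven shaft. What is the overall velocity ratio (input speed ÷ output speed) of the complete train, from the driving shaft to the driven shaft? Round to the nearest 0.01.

Each stage contributes driven/driver: gear mesh 125/30 = 4.1667, gear mesh 88/19 = 4.6316, gear mesh 34/130 = 0.26154.
Overall: 4.1667 × 4.6316 × 0.26154 = 5.0472.

5.05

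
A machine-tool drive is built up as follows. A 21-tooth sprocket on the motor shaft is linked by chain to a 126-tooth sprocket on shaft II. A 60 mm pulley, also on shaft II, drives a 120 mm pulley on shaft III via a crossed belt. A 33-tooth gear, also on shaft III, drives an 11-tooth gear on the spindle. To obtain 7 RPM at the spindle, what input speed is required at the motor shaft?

28 RPM

Overall ratio R = 6 × 2 × 0.33333 = 4.
Required input speed = output speed × R = 7 × 4 = 28 RPM.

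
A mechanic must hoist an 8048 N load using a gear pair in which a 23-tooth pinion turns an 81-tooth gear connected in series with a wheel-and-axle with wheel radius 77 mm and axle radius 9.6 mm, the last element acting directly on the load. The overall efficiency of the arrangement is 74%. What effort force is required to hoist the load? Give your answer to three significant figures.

Gear pair MA = 81/23 = 3.5217.
Wheel-and-axle MA = R/r = 77/9.6 = 8.0208.
Combined ideal MA = 3.5217 × 8.0208 = 28.247.
Actual MA = 28.247 × 0.74 = 20.903.
Effort = load / actual MA = 8048 / 20.903 = 385.02 N.

385 N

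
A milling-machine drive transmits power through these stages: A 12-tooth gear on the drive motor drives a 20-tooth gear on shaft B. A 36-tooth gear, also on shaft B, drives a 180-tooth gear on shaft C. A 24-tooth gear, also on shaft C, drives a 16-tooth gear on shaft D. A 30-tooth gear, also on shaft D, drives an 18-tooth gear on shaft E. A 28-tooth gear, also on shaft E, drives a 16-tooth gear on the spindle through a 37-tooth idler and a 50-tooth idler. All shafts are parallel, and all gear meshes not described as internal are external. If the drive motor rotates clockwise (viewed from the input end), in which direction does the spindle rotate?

the drive motor → shaft B: external mesh, 1 reversal → CCW.
shaft B → shaft C: external mesh, 1 reversal → CW.
shaft C → shaft D: external mesh, 1 reversal → CCW.
shaft D → shaft E: external mesh, 1 reversal → CW.
shaft E → the spindle: driver → idler → idler → driven is 3 external meshes, 3 reversals → CCW.
7 reversals in total — an odd number — so the spindle turns opposite to the drive motor.

counterclockwise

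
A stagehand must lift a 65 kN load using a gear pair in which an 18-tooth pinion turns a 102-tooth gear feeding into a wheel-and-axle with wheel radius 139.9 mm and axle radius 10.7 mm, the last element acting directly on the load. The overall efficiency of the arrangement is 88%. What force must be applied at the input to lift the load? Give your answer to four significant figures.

Gear pair MA = 102/18 = 5.6667.
Wheel-and-axle MA = R/r = 139.9/10.7 = 13.075.
Combined ideal MA = 5.6667 × 13.075 = 74.09.
Actual MA = 74.09 × 0.88 = 65.2.
Effort = load / actual MA = 65 / 65.2 = 0.99694 kN.

0.9969 kN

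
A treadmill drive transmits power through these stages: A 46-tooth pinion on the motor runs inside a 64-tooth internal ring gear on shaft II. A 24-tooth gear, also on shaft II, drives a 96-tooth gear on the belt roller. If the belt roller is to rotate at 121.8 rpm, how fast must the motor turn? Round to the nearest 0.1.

Overall ratio R = 1.3913 × 4 = 5.5652.
Required input speed = output speed × R = 121.8 × 5.5652 = 677.84 rpm.

677.8 rpm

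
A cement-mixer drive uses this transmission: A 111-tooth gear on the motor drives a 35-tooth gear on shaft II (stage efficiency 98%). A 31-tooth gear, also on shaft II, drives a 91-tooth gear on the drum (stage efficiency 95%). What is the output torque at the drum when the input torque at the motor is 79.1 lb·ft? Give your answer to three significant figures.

68.2 lb·ft

Gear mesh: ratio = 35/111 = 0.31532; torque at shaft II = 79.1 × 0.31532 × 0.98 = 24.443 lb·ft.
Gear mesh: ratio = 91/31 = 2.9355; torque at the drum = 24.443 × 2.9355 × 0.95 = 68.163 lb·ft.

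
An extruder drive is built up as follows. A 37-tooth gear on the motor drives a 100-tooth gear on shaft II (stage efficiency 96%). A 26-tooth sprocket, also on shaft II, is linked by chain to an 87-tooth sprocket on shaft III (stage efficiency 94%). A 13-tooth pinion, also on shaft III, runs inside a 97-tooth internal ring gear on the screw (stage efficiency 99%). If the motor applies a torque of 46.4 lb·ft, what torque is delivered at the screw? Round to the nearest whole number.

gear mesh 100/37 = 2.7027 → τ = 46.4·2.7027·0.96 = 120.39 lb·ft
chain 87/26 = 3.3462 → τ = 120.39·3.3462·0.94 = 378.67 lb·ft
internal gear 97/13 = 7.4615 → τ = 378.67·7.4615·0.99 = 2797.2 lb·ft

2797 lb·ft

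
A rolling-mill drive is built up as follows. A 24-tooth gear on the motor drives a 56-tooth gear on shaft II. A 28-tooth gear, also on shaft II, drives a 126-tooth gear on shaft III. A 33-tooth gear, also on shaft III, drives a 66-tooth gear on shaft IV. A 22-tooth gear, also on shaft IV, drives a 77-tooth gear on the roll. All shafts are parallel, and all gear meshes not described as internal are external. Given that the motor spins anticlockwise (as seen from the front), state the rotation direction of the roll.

the motor → shaft II: external mesh, 1 reversal → CW.
shaft II → shaft III: external mesh, 1 reversal → CCW.
shaft III → shaft IV: external mesh, 1 reversal → CW.
shaft IV → the roll: external mesh, 1 reversal → CCW.
4 reversals in total — an even number — so the roll turns the same way as the motor.

anticlockwise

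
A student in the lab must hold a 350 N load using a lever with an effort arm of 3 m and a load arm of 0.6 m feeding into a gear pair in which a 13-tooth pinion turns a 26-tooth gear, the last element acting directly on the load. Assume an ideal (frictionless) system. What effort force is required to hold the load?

Lever MA = effort arm / load arm = 3/0.6 = 5.
Gear pair MA = 26/13 = 2.
Combined ideal MA = 5 × 2 = 10.
Effort = load / MA = 350 / 10 = 35 N.

35 N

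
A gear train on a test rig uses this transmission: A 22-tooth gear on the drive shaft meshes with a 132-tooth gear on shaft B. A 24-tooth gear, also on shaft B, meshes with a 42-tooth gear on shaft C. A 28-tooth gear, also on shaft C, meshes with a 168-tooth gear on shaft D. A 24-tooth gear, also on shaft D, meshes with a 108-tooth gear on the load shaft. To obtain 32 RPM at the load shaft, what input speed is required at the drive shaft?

9072 RPM

Overall ratio R = 6 × 1.75 × 6 × 4.5 = 283.5.
Required input speed = output speed × R = 32 × 283.5 = 9072 RPM.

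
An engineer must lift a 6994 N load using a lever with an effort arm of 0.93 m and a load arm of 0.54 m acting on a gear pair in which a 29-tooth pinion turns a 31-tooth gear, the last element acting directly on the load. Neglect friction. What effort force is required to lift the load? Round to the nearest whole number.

Lever MA = effort arm / load arm = 0.93/0.54 = 1.7222.
Gear pair MA = 31/29 = 1.069.
Combined ideal MA = 1.7222 × 1.069 = 1.841.
Effort = load / MA = 6994 / 1.841 = 3799 N.

3799 N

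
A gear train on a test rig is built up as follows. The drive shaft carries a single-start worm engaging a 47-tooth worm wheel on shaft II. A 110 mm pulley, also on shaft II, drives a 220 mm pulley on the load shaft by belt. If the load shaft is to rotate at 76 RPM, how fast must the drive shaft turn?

Overall ratio R = 47 × 2 = 94.
Required input speed = output speed × R = 76 × 94 = 7144 RPM.

7144 RPM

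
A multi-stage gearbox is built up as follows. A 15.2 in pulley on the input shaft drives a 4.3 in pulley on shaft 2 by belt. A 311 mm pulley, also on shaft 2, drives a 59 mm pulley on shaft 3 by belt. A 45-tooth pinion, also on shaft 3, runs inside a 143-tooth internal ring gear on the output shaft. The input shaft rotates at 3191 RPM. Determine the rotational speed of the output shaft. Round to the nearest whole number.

18711 RPM

belt 4.3/15.2 = 0.28289 → 3191/0.28289 = 11280 RPM
belt 59/311 = 0.18971 → 11280/0.18971 = 59458 RPM
internal gear 143/45 = 3.1778 → 59458/3.1778 = 18711 RPM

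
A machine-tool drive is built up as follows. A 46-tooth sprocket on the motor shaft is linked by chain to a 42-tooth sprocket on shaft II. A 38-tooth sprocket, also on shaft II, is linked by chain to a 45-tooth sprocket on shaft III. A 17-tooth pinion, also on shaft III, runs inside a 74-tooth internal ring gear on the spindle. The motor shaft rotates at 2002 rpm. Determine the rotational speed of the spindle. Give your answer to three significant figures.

Chain: ratio = 42/46 = 0.91304, so shaft II turns at 2002 / 0.91304 = 2192.7 rpm.
Chain: ratio = 45/38 = 1.1842, so shaft III turns at 2192.7 / 1.1842 = 1851.6 rpm.
Internal gear: ratio = 74/17 = 4.3529, so the spindle turns at 1851.6 / 4.3529 = 425.36 rpm.

425 rpm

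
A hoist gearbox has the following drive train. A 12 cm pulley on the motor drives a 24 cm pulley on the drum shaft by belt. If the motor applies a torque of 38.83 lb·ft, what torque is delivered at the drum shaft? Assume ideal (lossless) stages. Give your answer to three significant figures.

77.7 lb·ft

belt 24/12 = 2 → τ = 38.83·2 = 77.66 lb·ft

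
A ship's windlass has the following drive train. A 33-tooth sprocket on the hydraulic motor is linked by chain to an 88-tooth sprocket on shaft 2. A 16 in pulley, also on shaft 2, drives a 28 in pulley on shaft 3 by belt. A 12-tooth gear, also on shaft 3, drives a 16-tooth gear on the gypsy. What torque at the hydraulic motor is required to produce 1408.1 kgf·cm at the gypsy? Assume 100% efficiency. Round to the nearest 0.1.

Overall ratio R = 2.6667 × 1.75 × 1.3333 = 6.2222.
Input torque = output torque / R = 1408.1 / 6.2222 = 226.3 kgf·cm.

226.3 kgf·cm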